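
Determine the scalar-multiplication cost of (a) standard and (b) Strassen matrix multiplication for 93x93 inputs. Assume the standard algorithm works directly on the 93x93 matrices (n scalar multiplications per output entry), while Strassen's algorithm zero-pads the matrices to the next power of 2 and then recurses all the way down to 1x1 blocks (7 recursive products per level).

Matrix multiplication for 93x93 matrices:

Strassen's algorithm requires power-of-2 dimensions. Pad 93x93 to 128x128 (next power of 2).

Standard algorithm: 93^3 = 804357 multiplications
Strassen's algorithm: 7^(log2(128)) = 7^7 = 823543 multiplications
Difference: 804357 - 823543 = -19186 (Strassen uses MORE here due to padding overhead — for small or just-over-power-of-2 n, padding can outweigh the per-level savings)

Standard: 804357 multiplications (93^3). Strassen: 823543 multiplications (7^7, after padding to 128x128). Strassen reduces 8 recursive multiplications to 7 at each level.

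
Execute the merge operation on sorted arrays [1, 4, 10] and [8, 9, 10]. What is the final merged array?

Merging process:

Compare 1 vs 8: take 1 from left. Merged: [1]
Compare 4 vs 8: take 4 from left. Merged: [1, 4]
Compare 10 vs 8: take 8 from right. Merged: [1, 4, 8]
Compare 10 vs 9: take 9 from right. Merged: [1, 4, 8, 9]
Compare 10 vs 10: take 10 from left. Merged: [1, 4, 8, 9, 10]
Append remaining from right: [10]. Merged: [1, 4, 8, 9, 10, 10]

Final merged array: [1, 4, 8, 9, 10, 10]
Total comparisons: 5

The merged array is [1, 4, 8, 9, 10, 10], requiring 5 comparisons. The merge step runs in O(n) time where n is the total number of elements.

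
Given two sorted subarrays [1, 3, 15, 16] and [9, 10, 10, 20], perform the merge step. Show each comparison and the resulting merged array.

Merging process:

Compare 1 vs 9: take 1 from left. Merged: [1]
Compare 3 vs 9: take 3 from left. Merged: [1, 3]
Compare 15 vs 9: take 9 from right. Merged: [1, 3, 9]
Compare 15 vs 10: take 10 from right. Merged: [1, 3, 9, 10]
Compare 15 vs 10: take 10 from right. Merged: [1, 3, 9, 10, 10]
Compare 15 vs 20: take 15 from left. Merged: [1, 3, 9, 10, 10, 15]
Compare 16 vs 20: take 16 from left. Merged: [1, 3, 9, 10, 10, 15, 16]
Append remaining from right: [20]. Merged: [1, 3, 9, 10, 10, 15, 16, 20]

Final merged array: [1, 3, 9, 10, 10, 15, 16, 20]
Total comparisons: 7

The merged array is [1, 3, 9, 10, 10, 15, 16, 20], requiring 7 comparisons. The merge step runs in O(n) time where n is the total number of elements.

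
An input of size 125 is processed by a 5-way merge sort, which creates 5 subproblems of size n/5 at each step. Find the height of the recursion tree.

For divide and conquer with division factor 5:

Problem sizes at each level:
Level 0: 125
Level 1: 25
Level 2: 5
Level 3: 1

The root is level 0 and the size-1 base case is level 3 (the tree spans levels 0 through 3, i.e. 4 levels counting the root), so the depth is the number of divisions: log_5(125) = 3

The recursion tree depth is log_5(125) = 3. At each level, the problem size is divided by 5, so it takes 3 divisions to reduce to a base case of size 1. The algorithm makes 5 recursive calls at each level.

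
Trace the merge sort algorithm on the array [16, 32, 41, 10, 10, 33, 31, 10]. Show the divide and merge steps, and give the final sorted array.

Merge sort trace:

Split: [16, 32, 41, 10, 10, 33, 31, 10] -> [16, 32, 41, 10] and [10, 33, 31, 10]
  Split: [16, 32, 41, 10] -> [16, 32] and [41, 10]
    Split: [16, 32] -> [16] and [32]
    Merge: [16] + [32] -> [16, 32]
    Split: [41, 10] -> [41] and [10]
    Merge: [41] + [10] -> [10, 41]
  Merge: [16, 32] + [10, 41] -> [10, 16, 32, 41]
  Split: [10, 33, 31, 10] -> [10, 33] and [31, 10]
    Split: [10, 33] -> [10] and [33]
    Merge: [10] + [33] -> [10, 33]
    Split: [31, 10] -> [31] and [10]
    Merge: [31] + [10] -> [10, 31]
  Merge: [10, 33] + [10, 31] -> [10, 10, 31, 33]
Merge: [10, 16, 32, 41] + [10, 10, 31, 33] -> [10, 10, 10, 16, 31, 32, 33, 41]

Final sorted array: [10, 10, 10, 16, 31, 32, 33, 41]

The merge sort proceeds by recursively splitting the array and merging sorted halves.
After all merges, the sorted array is [10, 10, 10, 16, 31, 32, 33, 41].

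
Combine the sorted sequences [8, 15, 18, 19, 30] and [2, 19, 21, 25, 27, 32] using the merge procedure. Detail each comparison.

Merging process:

Compare 8 vs 2: take 2 from right. Merged: [2]
Compare 8 vs 19: take 8 from left. Merged: [2, 8]
Compare 15 vs 19: take 15 from left. Merged: [2, 8, 15]
Compare 18 vs 19: take 18 from left. Merged: [2, 8, 15, 18]
Compare 19 vs 19: take 19 from left. Merged: [2, 8, 15, 18, 19]
Compare 30 vs 19: take 19 from right. Merged: [2, 8, 15, 18, 19, 19]
Compare 30 vs 21: take 21 from right. Merged: [2, 8, 15, 18, 19, 19, 21]
Compare 30 vs 25: take 25 from right. Merged: [2, 8, 15, 18, 19, 19, 21, 25]
Compare 30 vs 27: take 27 from right. Merged: [2, 8, 15, 18, 19, 19, 21, 25, 27]
Compare 30 vs 32: take 30 from left. Merged: [2, 8, 15, 18, 19, 19, 21, 25, 27, 30]
Append remaining from right: [32]. Merged: [2, 8, 15, 18, 19, 19, 21, 25, 27, 30, 32]

Final merged array: [2, 8, 15, 18, 19, 19, 21, 25, 27, 30, 32]
Total comparisons: 10

The merged array is [2, 8, 15, 18, 19, 19, 21, 25, 27, 30, 32], requiring 10 comparisons. The merge step runs in O(n) time where n is the total number of elements.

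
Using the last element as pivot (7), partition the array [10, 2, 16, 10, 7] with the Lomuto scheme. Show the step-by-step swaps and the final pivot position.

Lomuto partition with pivot = 7:

Initial array: [10, 2, 16, 10, 7]

arr[0]=10 > 7: no swap
arr[1]=2 <= 7: swap with position 0, array becomes [2, 10, 16, 10, 7]
arr[2]=16 > 7: no swap
arr[3]=10 > 7: no swap

Place pivot at position 1: [2, 7, 16, 10, 10]
Pivot position: 1

After partitioning with pivot 7, the array becomes [2, 7, 16, 10, 10]. The pivot is placed at index 1. All elements to the left of the pivot are <= 7, and all elements to the right are > 7.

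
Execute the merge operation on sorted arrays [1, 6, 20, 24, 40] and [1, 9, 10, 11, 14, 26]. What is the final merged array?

Merging process:

Compare 1 vs 1: take 1 from left. Merged: [1]
Compare 6 vs 1: take 1 from right. Merged: [1, 1]
Compare 6 vs 9: take 6 from left. Merged: [1, 1, 6]
Compare 20 vs 9: take 9 from right. Merged: [1, 1, 6, 9]
Compare 20 vs 10: take 10 from right. Merged: [1, 1, 6, 9, 10]
Compare 20 vs 11: take 11 from right. Merged: [1, 1, 6, 9, 10, 11]
Compare 20 vs 14: take 14 from right. Merged: [1, 1, 6, 9, 10, 11, 14]
Compare 20 vs 26: take 20 from left. Merged: [1, 1, 6, 9, 10, 11, 14, 20]
Compare 24 vs 26: take 24 from left. Merged: [1, 1, 6, 9, 10, 11, 14, 20, 24]
Compare 40 vs 26: take 26 from right. Merged: [1, 1, 6, 9, 10, 11, 14, 20, 24, 26]
Append remaining from left: [40]. Merged: [1, 1, 6, 9, 10, 11, 14, 20, 24, 26, 40]

Final merged array: [1, 1, 6, 9, 10, 11, 14, 20, 24, 26, 40]
Total comparisons: 10

The merged array is [1, 1, 6, 9, 10, 11, 14, 20, 24, 26, 40], requiring 10 comparisons. The merge step runs in O(n) time where n is the total number of elements.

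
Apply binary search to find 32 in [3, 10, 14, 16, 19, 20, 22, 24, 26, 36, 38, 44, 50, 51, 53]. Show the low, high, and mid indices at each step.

Binary search for 32 in [3, 10, 14, 16, 19, 20, 22, 24, 26, 36, 38, 44, 50, 51, 53]:

lo=0, hi=14, mid=7, arr[mid]=24 -> 24 < 32, search right half
lo=8, hi=14, mid=11, arr[mid]=44 -> 44 > 32, search left half
lo=8, hi=10, mid=9, arr[mid]=36 -> 36 > 32, search left half
lo=8, hi=8, mid=8, arr[mid]=26 -> 26 < 32, search right half
lo=9 > hi=8, target 32 not found

Binary search determines that 32 is not in the array after 4 comparisons. The search space was exhausted without finding the target.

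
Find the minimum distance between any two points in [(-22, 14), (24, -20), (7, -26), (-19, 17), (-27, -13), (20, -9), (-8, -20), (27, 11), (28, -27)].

Computing all pairwise distances among 9 points:

d((-22, 14), (24, -20)) = 57.2014
d((-22, 14), (7, -26)) = 49.4065
d((-22, 14), (-19, 17)) = 4.2426 <-- minimum
d((-22, 14), (-27, -13)) = 27.4591
d((-22, 14), (20, -9)) = 47.8853
d((-22, 14), (-8, -20)) = 36.7696
d((-22, 14), (27, 11)) = 49.0918
d((-22, 14), (28, -27)) = 64.6607
d((24, -20), (7, -26)) = 18.0278
d((24, -20), (-19, 17)) = 56.7274
d((24, -20), (-27, -13)) = 51.4782
d((24, -20), (20, -9)) = 11.7047
d((24, -20), (-8, -20)) = 32.0
d((24, -20), (27, 11)) = 31.1448
d((24, -20), (28, -27)) = 8.0623
d((7, -26), (-19, 17)) = 50.2494
d((7, -26), (-27, -13)) = 36.4005
d((7, -26), (20, -9)) = 21.4009
d((7, -26), (-8, -20)) = 16.1555
d((7, -26), (27, 11)) = 42.0595
d((7, -26), (28, -27)) = 21.0238
d((-19, 17), (-27, -13)) = 31.0483
d((-19, 17), (20, -9)) = 46.8722
d((-19, 17), (-8, -20)) = 38.6005
d((-19, 17), (27, 11)) = 46.3897
d((-19, 17), (28, -27)) = 64.3817
d((-27, -13), (20, -9)) = 47.1699
d((-27, -13), (-8, -20)) = 20.2485
d((-27, -13), (27, 11)) = 59.0931
d((-27, -13), (28, -27)) = 56.7539
d((20, -9), (-8, -20)) = 30.0832
d((20, -9), (27, 11)) = 21.1896
d((20, -9), (28, -27)) = 19.6977
d((-8, -20), (27, 11)) = 46.7547
d((-8, -20), (28, -27)) = 36.6742
d((27, 11), (28, -27)) = 38.0132

Closest pair: (-22, 14) and (-19, 17) with distance 4.2426

The closest pair is (-22, 14) and (-19, 17) with Euclidean distance 4.2426. For 9 points, brute-force pairwise comparison is shown above. For large n, the divide-and-conquer algorithm (sort by x, recurse on halves, check the dividing strip) achieves O(n log n).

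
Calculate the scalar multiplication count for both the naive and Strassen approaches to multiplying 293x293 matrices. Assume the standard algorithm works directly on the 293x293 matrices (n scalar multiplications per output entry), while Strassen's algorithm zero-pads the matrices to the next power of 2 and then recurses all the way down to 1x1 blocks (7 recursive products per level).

Matrix multiplication for 293x293 matrices:

Strassen's algorithm requires power-of-2 dimensions. Pad 293x293 to 512x512 (next power of 2).

Standard algorithm: 293^3 = 25153757 multiplications
Strassen's algorithm: 7^(log2(512)) = 7^9 = 40353607 multiplications
Difference: 25153757 - 40353607 = -15199850 (Strassen uses MORE here due to padding overhead — for small or just-over-power-of-2 n, padding can outweigh the per-level savings)

Standard: 25153757 multiplications (293^3). Strassen: 40353607 multiplications (7^9, after padding to 512x512). Strassen reduces 8 recursive multiplications to 7 at each level.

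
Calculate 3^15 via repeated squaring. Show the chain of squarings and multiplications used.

Computing 3^15 by squaring (build up from 3^1; each line after the first costs one multiplication):

3^1 = 3
3^2 = (3^1)^2 = 3^2 = 9
3^3 = 3 * 3^2 = 3 * 9 = 27
3^6 = (3^3)^2 = 27^2 = 729
3^7 = 3 * 3^6 = 3 * 729 = 2187
3^14 = (3^7)^2 = 2187^2 = 4782969
3^15 = 3 * 3^14 = 3 * 4782969 = 14348907

Result: 14348907
Multiplications needed: 6 (6 lines after 3^1)

3^15 = 14348907. Using exponentiation by squaring, this requires 6 multiplications. The key idea: if the exponent is even, square the half-power; if odd, multiply by the base once.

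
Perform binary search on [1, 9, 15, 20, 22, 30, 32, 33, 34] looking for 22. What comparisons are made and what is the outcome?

Binary search for 22 in [1, 9, 15, 20, 22, 30, 32, 33, 34]:

lo=0, hi=8, mid=4, arr[mid]=22 -> Found target at index 4!

Binary search finds 22 at index 4 after 1 comparisons. The search repeatedly halves the search space by comparing with the middle element.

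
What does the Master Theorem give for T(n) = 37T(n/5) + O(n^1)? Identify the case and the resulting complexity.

Master Theorem for T(n) = 37T(n/5) + O(n^1):

a = 37, b = 5, c = 1
log_b(a) = log_5(37) = 2.2436

Case 1: c = 1 < log_5(37) = 2.2436
T(n) = O(n^(log_5 37))

For T(n) = 37T(n/5) + O(n^1): log_5(37) = 2.2436. This is Case 1 of the Master Theorem (c < log_b(a), work dominated by leaves), giving O(n^(log_5 37)).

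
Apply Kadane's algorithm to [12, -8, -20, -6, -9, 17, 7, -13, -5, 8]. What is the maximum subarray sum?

Using Kadane's algorithm on [12, -8, -20, -6, -9, 17, 7, -13, -5, 8]:

Scanning through the array:
Position 1 (value -8): max_ending_here = 4, max_so_far = 12
Position 2 (value -20): max_ending_here = -16, max_so_far = 12
Position 3 (value -6): max_ending_here = -6, max_so_far = 12
Position 4 (value -9): max_ending_here = -9, max_so_far = 12
Position 5 (value 17): max_ending_here = 17, max_so_far = 17
Position 6 (value 7): max_ending_here = 24, max_so_far = 24
Position 7 (value -13): max_ending_here = 11, max_so_far = 24
Position 8 (value -5): max_ending_here = 6, max_so_far = 24
Position 9 (value 8): max_ending_here = 14, max_so_far = 24

Maximum subarray: [17, 7]
Maximum sum: 24

The maximum subarray is [17, 7] with sum 24. This subarray runs from index 5 to index 6.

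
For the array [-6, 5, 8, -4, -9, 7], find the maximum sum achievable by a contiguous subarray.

Using Kadane's algorithm on [-6, 5, 8, -4, -9, 7]:

Scanning through the array:
Position 1 (value 5): max_ending_here = 5, max_so_far = 5
Position 2 (value 8): max_ending_here = 13, max_so_far = 13
Position 3 (value -4): max_ending_here = 9, max_so_far = 13
Position 4 (value -9): max_ending_here = 0, max_so_far = 13
Position 5 (value 7): max_ending_here = 7, max_so_far = 13

Maximum subarray: [5, 8]
Maximum sum: 13

The maximum subarray is [5, 8] with sum 13. This subarray runs from index 1 to index 2.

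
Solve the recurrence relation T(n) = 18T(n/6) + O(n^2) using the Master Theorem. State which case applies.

Master Theorem for T(n) = 18T(n/6) + O(n^2):

a = 18, b = 6, c = 2
log_b(a) = log_6(18) = 1.6131

Case 3: c = 2 > log_6(18) = 1.6131
T(n) = O(n^2) = O(n^2)

For T(n) = 18T(n/6) + O(n^2): log_6(18) = 1.6131. This is Case 3 of the Master Theorem (c > log_b(a), work dominated by root), giving O(n^2).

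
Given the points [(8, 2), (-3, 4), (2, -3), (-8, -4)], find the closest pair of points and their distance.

Computing all pairwise distances among 4 points:

d((8, 2), (-3, 4)) = 11.1803
d((8, 2), (2, -3)) = 7.8102 <-- minimum
d((8, 2), (-8, -4)) = 17.088
d((-3, 4), (2, -3)) = 8.6023
d((-3, 4), (-8, -4)) = 9.434
d((2, -3), (-8, -4)) = 10.0499

Closest pair: (8, 2) and (2, -3) with distance 7.8102

The closest pair is (8, 2) and (2, -3) with Euclidean distance 7.8102. For 4 points, brute-force pairwise comparison is shown above. For large n, the divide-and-conquer algorithm (sort by x, recurse on halves, check the dividing strip) achieves O(n log n).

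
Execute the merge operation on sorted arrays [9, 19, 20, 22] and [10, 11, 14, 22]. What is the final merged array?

Merging process:

Compare 9 vs 10: take 9 from left. Merged: [9]
Compare 19 vs 10: take 10 from right. Merged: [9, 10]
Compare 19 vs 11: take 11 from right. Merged: [9, 10, 11]
Compare 19 vs 14: take 14 from right. Merged: [9, 10, 11, 14]
Compare 19 vs 22: take 19 from left. Merged: [9, 10, 11, 14, 19]
Compare 20 vs 22: take 20 from left. Merged: [9, 10, 11, 14, 19, 20]
Compare 22 vs 22: take 22 from left. Merged: [9, 10, 11, 14, 19, 20, 22]
Append remaining from right: [22]. Merged: [9, 10, 11, 14, 19, 20, 22, 22]

Final merged array: [9, 10, 11, 14, 19, 20, 22, 22]
Total comparisons: 7

The merged array is [9, 10, 11, 14, 19, 20, 22, 22], requiring 7 comparisons. The merge step runs in O(n) time where n is the total number of elements.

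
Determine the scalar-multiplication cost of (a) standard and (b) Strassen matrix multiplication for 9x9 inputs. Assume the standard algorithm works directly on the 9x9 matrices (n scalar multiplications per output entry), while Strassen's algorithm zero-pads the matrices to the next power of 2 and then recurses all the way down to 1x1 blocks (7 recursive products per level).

Matrix multiplication for 9x9 matrices:

Strassen's algorithm requires power-of-2 dimensions. Pad 9x9 to 16x16 (next power of 2).

Standard algorithm: 9^3 = 729 multiplications
Strassen's algorithm: 7^(log2(16)) = 7^4 = 2401 multiplications
Difference: 729 - 2401 = -1672 (Strassen uses MORE here due to padding overhead — for small or just-over-power-of-2 n, padding can outweigh the per-level savings)

Standard: 729 multiplications (9^3). Strassen: 2401 multiplications (7^4, after padding to 16x16). Strassen reduces 8 recursive multiplications to 7 at each level.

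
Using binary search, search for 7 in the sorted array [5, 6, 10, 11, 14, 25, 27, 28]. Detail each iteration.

Binary search for 7 in [5, 6, 10, 11, 14, 25, 27, 28]:

lo=0, hi=7, mid=3, arr[mid]=11 -> 11 > 7, search left half
lo=0, hi=2, mid=1, arr[mid]=6 -> 6 < 7, search right half
lo=2, hi=2, mid=2, arr[mid]=10 -> 10 > 7, search left half
lo=2 > hi=1, target 7 not found

Binary search determines that 7 is not in the array after 3 comparisons. The search space was exhausted without finding the target.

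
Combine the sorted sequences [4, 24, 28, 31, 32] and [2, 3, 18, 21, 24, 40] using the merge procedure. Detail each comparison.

Merging process:

Compare 4 vs 2: take 2 from right. Merged: [2]
Compare 4 vs 3: take 3 from right. Merged: [2, 3]
Compare 4 vs 18: take 4 from left. Merged: [2, 3, 4]
Compare 24 vs 18: take 18 from right. Merged: [2, 3, 4, 18]
Compare 24 vs 21: take 21 from right. Merged: [2, 3, 4, 18, 21]
Compare 24 vs 24: take 24 from left. Merged: [2, 3, 4, 18, 21, 24]
Compare 28 vs 24: take 24 from right. Merged: [2, 3, 4, 18, 21, 24, 24]
Compare 28 vs 40: take 28 from left. Merged: [2, 3, 4, 18, 21, 24, 24, 28]
Compare 31 vs 40: take 31 from left. Merged: [2, 3, 4, 18, 21, 24, 24, 28, 31]
Compare 32 vs 40: take 32 from left. Merged: [2, 3, 4, 18, 21, 24, 24, 28, 31, 32]
Append remaining from right: [40]. Merged: [2, 3, 4, 18, 21, 24, 24, 28, 31, 32, 40]

Final merged array: [2, 3, 4, 18, 21, 24, 24, 28, 31, 32, 40]
Total comparisons: 10

The merged array is [2, 3, 4, 18, 21, 24, 24, 28, 31, 32, 40], requiring 10 comparisons. The merge step runs in O(n) time where n is the total number of elements.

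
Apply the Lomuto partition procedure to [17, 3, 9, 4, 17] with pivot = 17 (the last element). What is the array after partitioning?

Lomuto partition with pivot = 17:

Initial array: [17, 3, 9, 4, 17]

arr[0]=17 <= 17: swap with position 0, array becomes [17, 3, 9, 4, 17]
arr[1]=3 <= 17: swap with position 1, array becomes [17, 3, 9, 4, 17]
arr[2]=9 <= 17: swap with position 2, array becomes [17, 3, 9, 4, 17]
arr[3]=4 <= 17: swap with position 3, array becomes [17, 3, 9, 4, 17]

Place pivot at position 4: [17, 3, 9, 4, 17]
Pivot position: 4

After partitioning with pivot 17, the array becomes [17, 3, 9, 4, 17]. The pivot is placed at index 4. All elements to the left of the pivot are <= 17, and all elements to the right are > 17.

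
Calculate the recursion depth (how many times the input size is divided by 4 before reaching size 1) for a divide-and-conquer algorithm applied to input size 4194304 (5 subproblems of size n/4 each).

For divide and conquer with division factor 4:

Problem sizes at each level:
Level 0: 4194304
Level 1: 1048576
Level 2: 262144
Level 3: 65536
Level 4: 16384
Level 5: 4096
Level 6: 1024
Level 7: 256
Level 8: 64
Level 9: 16
Level 10: 4
Level 11: 1

The root is level 0 and the size-1 base case is level 11 (the tree spans levels 0 through 11, i.e. 12 levels counting the root), so the depth is the number of divisions: log_4(4194304) = 11

The recursion tree depth is log_4(4194304) = 11. At each level, the problem size is divided by 4, so it takes 11 divisions to reduce to a base case of size 1. The algorithm makes 5 recursive calls at each level.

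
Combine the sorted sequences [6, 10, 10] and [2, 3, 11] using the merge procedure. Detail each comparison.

Merging process:

Compare 6 vs 2: take 2 from right. Merged: [2]
Compare 6 vs 3: take 3 from right. Merged: [2, 3]
Compare 6 vs 11: take 6 from left. Merged: [2, 3, 6]
Compare 10 vs 11: take 10 from left. Merged: [2, 3, 6, 10]
Compare 10 vs 11: take 10 from left. Merged: [2, 3, 6, 10, 10]
Append remaining from right: [11]. Merged: [2, 3, 6, 10, 10, 11]

Final merged array: [2, 3, 6, 10, 10, 11]
Total comparisons: 5

The merged array is [2, 3, 6, 10, 10, 11], requiring 5 comparisons. The merge step runs in O(n) time where n is the total number of elements.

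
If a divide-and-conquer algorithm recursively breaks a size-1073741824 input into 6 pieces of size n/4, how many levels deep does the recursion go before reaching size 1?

For divide and conquer with division factor 4:

Problem sizes at each level:
Level 0: 1073741824
Level 1: 268435456
Level 2: 67108864
Level 3: 16777216
Level 4: 4194304
Level 5: 1048576
Level 6: 262144
Level 7: 65536
Level 8: 16384
Level 9: 4096
Level 10: 1024
Level 11: 256
Level 12: 64
Level 13: 16
Level 14: 4
Level 15: 1

The root is level 0 and the size-1 base case is level 15 (the tree spans levels 0 through 15, i.e. 16 levels counting the root), so the depth is the number of divisions: log_4(1073741824) = 15

The recursion tree depth is log_4(1073741824) = 15. At each level, the problem size is divided by 4, so it takes 15 divisions to reduce to a base case of size 1. The algorithm makes 6 recursive calls at each level.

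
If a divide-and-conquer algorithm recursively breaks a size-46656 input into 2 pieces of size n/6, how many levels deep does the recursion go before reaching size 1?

For divide and conquer with division factor 6:

Problem sizes at each level:
Level 0: 46656
Level 1: 7776
Level 2: 1296
Level 3: 216
Level 4: 36
Level 5: 6
Level 6: 1

The root is level 0 and the size-1 base case is level 6 (the tree spans levels 0 through 6, i.e. 7 levels counting the root), so the depth is the number of divisions: log_6(46656) = 6

The recursion tree depth is log_6(46656) = 6. At each level, the problem size is divided by 6, so it takes 6 divisions to reduce to a base case of size 1. The algorithm makes 2 recursive calls at each level.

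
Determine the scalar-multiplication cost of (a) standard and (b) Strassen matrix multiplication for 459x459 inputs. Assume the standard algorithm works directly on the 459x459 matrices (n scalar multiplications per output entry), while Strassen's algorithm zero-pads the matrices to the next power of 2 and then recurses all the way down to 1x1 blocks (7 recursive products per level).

Matrix multiplication for 459x459 matrices:

Strassen's algorithm requires power-of-2 dimensions. Pad 459x459 to 512x512 (next power of 2).

Standard algorithm: 459^3 = 96702579 multiplications
Strassen's algorithm: 7^(log2(512)) = 7^9 = 40353607 multiplications
Savings: 96702579 - 40353607 = 56348972 multiplications

Standard: 96702579 multiplications (459^3). Strassen: 40353607 multiplications (7^9, after padding to 512x512). Strassen reduces 8 recursive multiplications to 7 at each level.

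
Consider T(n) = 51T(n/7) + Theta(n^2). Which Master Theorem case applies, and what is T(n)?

Master Theorem for T(n) = 51T(n/7) + O(n^2):

a = 51, b = 7, c = 2
log_b(a) = log_7(51) = 2.0206

Case 1: c = 2 < log_7(51) = 2.0206
T(n) = O(n^(log_7 51))

For T(n) = 51T(n/7) + O(n^2): log_7(51) = 2.0206. This is Case 1 of the Master Theorem (c < log_b(a), work dominated by leaves), giving O(n^(log_7 51)).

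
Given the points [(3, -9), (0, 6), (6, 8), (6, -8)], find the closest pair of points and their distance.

Computing all pairwise distances among 4 points:

d((3, -9), (0, 6)) = 15.2971
d((3, -9), (6, 8)) = 17.2627
d((3, -9), (6, -8)) = 3.1623 <-- minimum
d((0, 6), (6, 8)) = 6.3246
d((0, 6), (6, -8)) = 15.2315
d((6, 8), (6, -8)) = 16.0

Closest pair: (3, -9) and (6, -8) with distance 3.1623

The closest pair is (3, -9) and (6, -8) with Euclidean distance 3.1623. For 4 points, brute-force pairwise comparison is shown above. For large n, the divide-and-conquer algorithm (sort by x, recurse on halves, check the dividing strip) achieves O(n log n).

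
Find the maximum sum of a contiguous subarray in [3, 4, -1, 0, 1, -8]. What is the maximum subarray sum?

Using Kadane's algorithm on [3, 4, -1, 0, 1, -8]:

Scanning through the array:
Position 1 (value 4): max_ending_here = 7, max_so_far = 7
Position 2 (value -1): max_ending_here = 6, max_so_far = 7
Position 3 (value 0): max_ending_here = 6, max_so_far = 7
Position 4 (value 1): max_ending_here = 7, max_so_far = 7
Position 5 (value -8): max_ending_here = -1, max_so_far = 7

Maximum subarray: [3, 4]
Maximum sum: 7

The maximum subarray is [3, 4] with sum 7. This subarray runs from index 0 to index 1.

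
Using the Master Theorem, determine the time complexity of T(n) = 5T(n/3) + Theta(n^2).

Master Theorem for T(n) = 5T(n/3) + O(n^2):

a = 5, b = 3, c = 2
log_b(a) = log_3(5) = 1.4650

Case 3: c = 2 > log_3(5) = 1.4650
T(n) = O(n^2) = O(n^2)

For T(n) = 5T(n/3) + O(n^2): log_3(5) = 1.4650. This is Case 3 of the Master Theorem (c > log_b(a), work dominated by root), giving O(n^2).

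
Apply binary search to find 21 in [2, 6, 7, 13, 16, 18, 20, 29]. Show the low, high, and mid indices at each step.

Binary search for 21 in [2, 6, 7, 13, 16, 18, 20, 29]:

lo=0, hi=7, mid=3, arr[mid]=13 -> 13 < 21, search right half
lo=4, hi=7, mid=5, arr[mid]=18 -> 18 < 21, search right half
lo=6, hi=7, mid=6, arr[mid]=20 -> 20 < 21, search right half
lo=7, hi=7, mid=7, arr[mid]=29 -> 29 > 21, search left half
lo=7 > hi=6, target 21 not found

Binary search determines that 21 is not in the array after 4 comparisons. The search space was exhausted without finding the target.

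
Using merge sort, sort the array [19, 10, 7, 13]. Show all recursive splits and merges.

Merge sort trace:

Split: [19, 10, 7, 13] -> [19, 10] and [7, 13]
  Split: [19, 10] -> [19] and [10]
  Merge: [19] + [10] -> [10, 19]
  Split: [7, 13] -> [7] and [13]
  Merge: [7] + [13] -> [7, 13]
Merge: [10, 19] + [7, 13] -> [7, 10, 13, 19]

Final sorted array: [7, 10, 13, 19]

The merge sort proceeds by recursively splitting the array and merging sorted halves.
After all merges, the sorted array is [7, 10, 13, 19].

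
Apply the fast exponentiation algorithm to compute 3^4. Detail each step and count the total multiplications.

Computing 3^4 by squaring (build up from 3^1; each line after the first costs one multiplication):

3^1 = 3
3^2 = (3^1)^2 = 3^2 = 9
3^4 = (3^2)^2 = 9^2 = 81

Result: 81
Multiplications needed: 2 (2 lines after 3^1)

3^4 = 81. Using exponentiation by squaring, this requires 2 multiplications. The key idea: if the exponent is even, square the half-power; if odd, multiply by the base once.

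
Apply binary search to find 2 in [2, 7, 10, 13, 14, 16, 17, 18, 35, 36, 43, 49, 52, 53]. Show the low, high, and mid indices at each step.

Binary search for 2 in [2, 7, 10, 13, 14, 16, 17, 18, 35, 36, 43, 49, 52, 53]:

lo=0, hi=13, mid=6, arr[mid]=17 -> 17 > 2, search left half
lo=0, hi=5, mid=2, arr[mid]=10 -> 10 > 2, search left half
lo=0, hi=1, mid=0, arr[mid]=2 -> Found target at index 0!

Binary search finds 2 at index 0 after 3 comparisons. The search repeatedly halves the search space by comparing with the middle element.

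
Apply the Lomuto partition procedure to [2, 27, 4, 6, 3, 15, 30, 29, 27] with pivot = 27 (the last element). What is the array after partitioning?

Lomuto partition with pivot = 27:

Initial array: [2, 27, 4, 6, 3, 15, 30, 29, 27]

arr[0]=2 <= 27: swap with position 0, array becomes [2, 27, 4, 6, 3, 15, 30, 29, 27]
arr[1]=27 <= 27: swap with position 1, array becomes [2, 27, 4, 6, 3, 15, 30, 29, 27]
arr[2]=4 <= 27: swap with position 2, array becomes [2, 27, 4, 6, 3, 15, 30, 29, 27]
arr[3]=6 <= 27: swap with position 3, array becomes [2, 27, 4, 6, 3, 15, 30, 29, 27]
arr[4]=3 <= 27: swap with position 4, array becomes [2, 27, 4, 6, 3, 15, 30, 29, 27]
arr[5]=15 <= 27: swap with position 5, array becomes [2, 27, 4, 6, 3, 15, 30, 29, 27]
arr[6]=30 > 27: no swap
arr[7]=29 > 27: no swap

Place pivot at position 6: [2, 27, 4, 6, 3, 15, 27, 29, 30]
Pivot position: 6

After partitioning with pivot 27, the array becomes [2, 27, 4, 6, 3, 15, 27, 29, 30]. The pivot is placed at index 6. All elements to the left of the pivot are <= 27, and all elements to the right are > 27.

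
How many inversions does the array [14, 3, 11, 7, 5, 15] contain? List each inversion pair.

Finding inversions in [14, 3, 11, 7, 5, 15]:

(0, 1): arr[0]=14 > arr[1]=3
(0, 2): arr[0]=14 > arr[2]=11
(0, 3): arr[0]=14 > arr[3]=7
(0, 4): arr[0]=14 > arr[4]=5
(2, 3): arr[2]=11 > arr[3]=7
(2, 4): arr[2]=11 > arr[4]=5
(3, 4): arr[3]=7 > arr[4]=5

Total inversions: 7

The array has 7 inversion(s): (0,1), (0,2), (0,3), (0,4), (2,3), (2,4), (3,4). Each pair (i,j) satisfies i < j and arr[i] > arr[j].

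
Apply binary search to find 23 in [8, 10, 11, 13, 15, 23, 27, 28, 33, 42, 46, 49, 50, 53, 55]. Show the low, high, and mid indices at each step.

Binary search for 23 in [8, 10, 11, 13, 15, 23, 27, 28, 33, 42, 46, 49, 50, 53, 55]:

lo=0, hi=14, mid=7, arr[mid]=28 -> 28 > 23, search left half
lo=0, hi=6, mid=3, arr[mid]=13 -> 13 < 23, search right half
lo=4, hi=6, mid=5, arr[mid]=23 -> Found target at index 5!

Binary search finds 23 at index 5 after 3 comparisons. The search repeatedly halves the search space by comparing with the middle element.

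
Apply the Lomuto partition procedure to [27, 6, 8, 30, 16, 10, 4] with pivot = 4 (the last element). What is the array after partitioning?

Lomuto partition with pivot = 4:

Initial array: [27, 6, 8, 30, 16, 10, 4]

arr[0]=27 > 4: no swap
arr[1]=6 > 4: no swap
arr[2]=8 > 4: no swap
arr[3]=30 > 4: no swap
arr[4]=16 > 4: no swap
arr[5]=10 > 4: no swap

Place pivot at position 0: [4, 6, 8, 30, 16, 10, 27]
Pivot position: 0

After partitioning with pivot 4, the array becomes [4, 6, 8, 30, 16, 10, 27]. The pivot is placed at index 0. All elements to the left of the pivot are <= 4, and all elements to the right are > 4.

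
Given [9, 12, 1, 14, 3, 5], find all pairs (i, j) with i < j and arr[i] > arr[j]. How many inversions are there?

Finding inversions in [9, 12, 1, 14, 3, 5]:

(0, 2): arr[0]=9 > arr[2]=1
(0, 4): arr[0]=9 > arr[4]=3
(0, 5): arr[0]=9 > arr[5]=5
(1, 2): arr[1]=12 > arr[2]=1
(1, 4): arr[1]=12 > arr[4]=3
(1, 5): arr[1]=12 > arr[5]=5
(3, 4): arr[3]=14 > arr[4]=3
(3, 5): arr[3]=14 > arr[5]=5

Total inversions: 8

The array has 8 inversion(s): (0,2), (0,4), (0,5), (1,2), (1,4), (1,5), (3,4), (3,5). Each pair (i,j) satisfies i < j and arr[i] > arr[j].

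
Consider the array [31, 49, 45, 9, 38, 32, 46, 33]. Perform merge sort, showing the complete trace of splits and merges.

Merge sort trace:

Split: [31, 49, 45, 9, 38, 32, 46, 33] -> [31, 49, 45, 9] and [38, 32, 46, 33]
  Split: [31, 49, 45, 9] -> [31, 49] and [45, 9]
    Split: [31, 49] -> [31] and [49]
    Merge: [31] + [49] -> [31, 49]
    Split: [45, 9] -> [45] and [9]
    Merge: [45] + [9] -> [9, 45]
  Merge: [31, 49] + [9, 45] -> [9, 31, 45, 49]
  Split: [38, 32, 46, 33] -> [38, 32] and [46, 33]
    Split: [38, 32] -> [38] and [32]
    Merge: [38] + [32] -> [32, 38]
    Split: [46, 33] -> [46] and [33]
    Merge: [46] + [33] -> [33, 46]
  Merge: [32, 38] + [33, 46] -> [32, 33, 38, 46]
Merge: [9, 31, 45, 49] + [32, 33, 38, 46] -> [9, 31, 32, 33, 38, 45, 46, 49]

Final sorted array: [9, 31, 32, 33, 38, 45, 46, 49]

The merge sort proceeds by recursively splitting the array and merging sorted halves.
After all merges, the sorted array is [9, 31, 32, 33, 38, 45, 46, 49].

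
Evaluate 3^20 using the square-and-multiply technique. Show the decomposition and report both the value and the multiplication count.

Computing 3^20 by squaring (build up from 3^1; each line after the first costs one multiplication):

3^1 = 3
3^2 = (3^1)^2 = 3^2 = 9
3^4 = (3^2)^2 = 9^2 = 81
3^5 = 3 * 3^4 = 3 * 81 = 243
3^10 = (3^5)^2 = 243^2 = 59049
3^20 = (3^10)^2 = 59049^2 = 3486784401

Result: 3486784401
Multiplications needed: 5 (5 lines after 3^1)

3^20 = 3486784401. Using exponentiation by squaring, this requires 5 multiplications. The key idea: if the exponent is even, square the half-power; if odd, multiply by the base once.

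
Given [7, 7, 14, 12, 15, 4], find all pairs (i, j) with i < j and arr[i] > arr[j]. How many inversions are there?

Finding inversions in [7, 7, 14, 12, 15, 4]:

(0, 5): arr[0]=7 > arr[5]=4
(1, 5): arr[1]=7 > arr[5]=4
(2, 3): arr[2]=14 > arr[3]=12
(2, 5): arr[2]=14 > arr[5]=4
(3, 5): arr[3]=12 > arr[5]=4
(4, 5): arr[4]=15 > arr[5]=4

Total inversions: 6

The array has 6 inversion(s): (0,5), (1,5), (2,3), (2,5), (3,5), (4,5). Each pair (i,j) satisfies i < j and arr[i] > arr[j].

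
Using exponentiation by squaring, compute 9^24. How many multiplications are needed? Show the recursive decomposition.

Computing 9^24 by squaring (build up from 9^1; each line after the first costs one multiplication):

9^1 = 9
9^2 = (9^1)^2 = 9^2 = 81
9^3 = 9 * 9^2 = 9 * 81 = 729
9^6 = (9^3)^2 = 729^2 = 531441
9^12 = (9^6)^2 = 531441^2 = 282429536481
9^24 = (9^12)^2 = 282429536481^2 = 79766443076872509863361

Result: 79766443076872509863361
Multiplications needed: 5 (5 lines after 9^1)

9^24 = 79766443076872509863361. Using exponentiation by squaring, this requires 5 multiplications. The key idea: if the exponent is even, square the half-power; if odd, multiply by the base once.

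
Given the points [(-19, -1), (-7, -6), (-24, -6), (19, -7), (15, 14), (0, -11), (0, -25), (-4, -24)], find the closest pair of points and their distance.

Computing all pairwise distances among 8 points:

d((-19, -1), (-7, -6)) = 13.0
d((-19, -1), (-24, -6)) = 7.0711
d((-19, -1), (19, -7)) = 38.4708
d((-19, -1), (15, 14)) = 37.1618
d((-19, -1), (0, -11)) = 21.4709
d((-19, -1), (0, -25)) = 30.6105
d((-19, -1), (-4, -24)) = 27.4591
d((-7, -6), (-24, -6)) = 17.0
d((-7, -6), (19, -7)) = 26.0192
d((-7, -6), (15, 14)) = 29.7321
d((-7, -6), (0, -11)) = 8.6023
d((-7, -6), (0, -25)) = 20.2485
d((-7, -6), (-4, -24)) = 18.2483
d((-24, -6), (19, -7)) = 43.0116
d((-24, -6), (15, 14)) = 43.8292
d((-24, -6), (0, -11)) = 24.5153
d((-24, -6), (0, -25)) = 30.6105
d((-24, -6), (-4, -24)) = 26.9072
d((19, -7), (15, 14)) = 21.3776
d((19, -7), (0, -11)) = 19.4165
d((19, -7), (0, -25)) = 26.1725
d((19, -7), (-4, -24)) = 28.6007
d((15, 14), (0, -11)) = 29.1548
d((15, 14), (0, -25)) = 41.7852
d((15, 14), (-4, -24)) = 42.4853
d((0, -11), (0, -25)) = 14.0
d((0, -11), (-4, -24)) = 13.6015
d((0, -25), (-4, -24)) = 4.1231 <-- minimum

Closest pair: (0, -25) and (-4, -24) with distance 4.1231

The closest pair is (0, -25) and (-4, -24) with Euclidean distance 4.1231. For 8 points, brute-force pairwise comparison is shown above. For large n, the divide-and-conquer algorithm (sort by x, recurse on halves, check the dividing strip) achieves O(n log n).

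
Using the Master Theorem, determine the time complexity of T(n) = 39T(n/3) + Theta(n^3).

Master Theorem for T(n) = 39T(n/3) + O(n^3):

a = 39, b = 3, c = 3
log_b(a) = log_3(39) = 3.3347

Case 1: c = 3 < log_3(39) = 3.3347
T(n) = O(n^(log_3 39))

For T(n) = 39T(n/3) + O(n^3): log_3(39) = 3.3347. This is Case 1 of the Master Theorem (c < log_b(a), work dominated by leaves), giving O(n^(log_3 39)).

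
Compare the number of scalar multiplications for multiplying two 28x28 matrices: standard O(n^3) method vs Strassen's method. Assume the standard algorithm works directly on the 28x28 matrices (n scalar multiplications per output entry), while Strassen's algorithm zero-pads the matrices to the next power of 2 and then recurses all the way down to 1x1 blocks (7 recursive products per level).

Matrix multiplication for 28x28 matrices:

Strassen's algorithm requires power-of-2 dimensions. Pad 28x28 to 32x32 (next power of 2).

Standard algorithm: 28^3 = 21952 multiplications
Strassen's algorithm: 7^(log2(32)) = 7^5 = 16807 multiplications
Savings: 21952 - 16807 = 5145 multiplications

Standard: 21952 multiplications (28^3). Strassen: 16807 multiplications (7^5, after padding to 32x32). Strassen reduces 8 recursive multiplications to 7 at each level.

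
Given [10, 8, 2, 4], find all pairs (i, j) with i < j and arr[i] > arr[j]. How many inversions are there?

Finding inversions in [10, 8, 2, 4]:

(0, 1): arr[0]=10 > arr[1]=8
(0, 2): arr[0]=10 > arr[2]=2
(0, 3): arr[0]=10 > arr[3]=4
(1, 2): arr[1]=8 > arr[2]=2
(1, 3): arr[1]=8 > arr[3]=4

Total inversions: 5

The array has 5 inversion(s): (0,1), (0,2), (0,3), (1,2), (1,3). Each pair (i,j) satisfies i < j and arr[i] > arr[j].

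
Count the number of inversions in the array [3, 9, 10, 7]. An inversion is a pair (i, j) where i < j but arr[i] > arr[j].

Finding inversions in [3, 9, 10, 7]:

(1, 3): arr[1]=9 > arr[3]=7
(2, 3): arr[2]=10 > arr[3]=7

Total inversions: 2

The array has 2 inversion(s): (1,3), (2,3). Each pair (i,j) satisfies i < j and arr[i] > arr[j].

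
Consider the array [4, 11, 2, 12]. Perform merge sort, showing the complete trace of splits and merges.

Merge sort trace:

Split: [4, 11, 2, 12] -> [4, 11] and [2, 12]
  Split: [4, 11] -> [4] and [11]
  Merge: [4] + [11] -> [4, 11]
  Split: [2, 12] -> [2] and [12]
  Merge: [2] + [12] -> [2, 12]
Merge: [4, 11] + [2, 12] -> [2, 4, 11, 12]

Final sorted array: [2, 4, 11, 12]

The merge sort proceeds by recursively splitting the array and merging sorted halves.
After all merges, the sorted array is [2, 4, 11, 12].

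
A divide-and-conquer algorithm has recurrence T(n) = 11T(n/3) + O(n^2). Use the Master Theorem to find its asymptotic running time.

Master Theorem for T(n) = 11T(n/3) + O(n^2):

a = 11, b = 3, c = 2
log_b(a) = log_3(11) = 2.1827

Case 1: c = 2 < log_3(11) = 2.1827
T(n) = O(n^(log_3 11))

For T(n) = 11T(n/3) + O(n^2): log_3(11) = 2.1827. This is Case 1 of the Master Theorem (c < log_b(a), work dominated by leaves), giving O(n^(log_3 11)).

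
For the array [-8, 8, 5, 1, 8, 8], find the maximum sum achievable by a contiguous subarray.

Using Kadane's algorithm on [-8, 8, 5, 1, 8, 8]:

Scanning through the array:
Position 1 (value 8): max_ending_here = 8, max_so_far = 8
Position 2 (value 5): max_ending_here = 13, max_so_far = 13
Position 3 (value 1): max_ending_here = 14, max_so_far = 14
Position 4 (value 8): max_ending_here = 22, max_so_far = 22
Position 5 (value 8): max_ending_here = 30, max_so_far = 30

Maximum subarray: [8, 5, 1, 8, 8]
Maximum sum: 30

The maximum subarray is [8, 5, 1, 8, 8] with sum 30. This subarray runs from index 1 to index 5.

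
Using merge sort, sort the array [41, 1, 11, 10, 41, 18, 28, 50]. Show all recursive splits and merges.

Merge sort trace:

Split: [41, 1, 11, 10, 41, 18, 28, 50] -> [41, 1, 11, 10] and [41, 18, 28, 50]
  Split: [41, 1, 11, 10] -> [41, 1] and [11, 10]
    Split: [41, 1] -> [41] and [1]
    Merge: [41] + [1] -> [1, 41]
    Split: [11, 10] -> [11] and [10]
    Merge: [11] + [10] -> [10, 11]
  Merge: [1, 41] + [10, 11] -> [1, 10, 11, 41]
  Split: [41, 18, 28, 50] -> [41, 18] and [28, 50]
    Split: [41, 18] -> [41] and [18]
    Merge: [41] + [18] -> [18, 41]
    Split: [28, 50] -> [28] and [50]
    Merge: [28] + [50] -> [28, 50]
  Merge: [18, 41] + [28, 50] -> [18, 28, 41, 50]
Merge: [1, 10, 11, 41] + [18, 28, 41, 50] -> [1, 10, 11, 18, 28, 41, 41, 50]

Final sorted array: [1, 10, 11, 18, 28, 41, 41, 50]

The merge sort proceeds by recursively splitting the array and merging sorted halves.
After all merges, the sorted array is [1, 10, 11, 18, 28, 41, 41, 50].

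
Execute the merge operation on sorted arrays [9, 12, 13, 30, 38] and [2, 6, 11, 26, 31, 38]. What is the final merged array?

Merging process:

Compare 9 vs 2: take 2 from right. Merged: [2]
Compare 9 vs 6: take 6 from right. Merged: [2, 6]
Compare 9 vs 11: take 9 from left. Merged: [2, 6, 9]
Compare 12 vs 11: take 11 from right. Merged: [2, 6, 9, 11]
Compare 12 vs 26: take 12 from left. Merged: [2, 6, 9, 11, 12]
Compare 13 vs 26: take 13 from left. Merged: [2, 6, 9, 11, 12, 13]
Compare 30 vs 26: take 26 from right. Merged: [2, 6, 9, 11, 12, 13, 26]
Compare 30 vs 31: take 30 from left. Merged: [2, 6, 9, 11, 12, 13, 26, 30]
Compare 38 vs 31: take 31 from right. Merged: [2, 6, 9, 11, 12, 13, 26, 30, 31]
Compare 38 vs 38: take 38 from left. Merged: [2, 6, 9, 11, 12, 13, 26, 30, 31, 38]
Append remaining from right: [38]. Merged: [2, 6, 9, 11, 12, 13, 26, 30, 31, 38, 38]

Final merged array: [2, 6, 9, 11, 12, 13, 26, 30, 31, 38, 38]
Total comparisons: 10

The merged array is [2, 6, 9, 11, 12, 13, 26, 30, 31, 38, 38], requiring 10 comparisons. The merge step runs in O(n) time where n is the total number of elements.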